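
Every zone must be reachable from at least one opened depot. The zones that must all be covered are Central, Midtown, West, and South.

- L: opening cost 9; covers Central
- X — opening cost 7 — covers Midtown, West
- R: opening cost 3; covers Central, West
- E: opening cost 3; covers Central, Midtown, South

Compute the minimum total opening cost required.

6

Choose R and E: together they cover Central, Midtown, West, South — every zone.
Total opening cost: 3 + 3 = 6.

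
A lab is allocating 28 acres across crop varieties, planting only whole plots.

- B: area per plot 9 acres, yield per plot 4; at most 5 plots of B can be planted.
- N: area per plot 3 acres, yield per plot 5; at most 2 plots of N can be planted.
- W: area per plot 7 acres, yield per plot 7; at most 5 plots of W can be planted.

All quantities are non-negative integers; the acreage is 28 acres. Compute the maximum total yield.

N has the best ratio (5/3); taking only N gives at most 2×5 = 10 (stopped by the supply cap of 2).
Mixing does better — 2×N and 3×W: area 27 ≤ 28, yield 2·5 + 3·7 = 31.

31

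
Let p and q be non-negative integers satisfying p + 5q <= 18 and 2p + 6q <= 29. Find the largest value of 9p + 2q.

126

Relaxing integrality, the LP optimum is 130.50 at (p,q) = (14.5, 0), which is not an integer point.
(p,q)=(14,0): 1·14+5·0=14≤18, 2·14+6·0=28≤29, objective 126.
(p,q)=(13,0): 1·13+5·0=13≤18, 2·13+6·0=26≤29, objective 117.
The best lattice point is (14,0), giving 126.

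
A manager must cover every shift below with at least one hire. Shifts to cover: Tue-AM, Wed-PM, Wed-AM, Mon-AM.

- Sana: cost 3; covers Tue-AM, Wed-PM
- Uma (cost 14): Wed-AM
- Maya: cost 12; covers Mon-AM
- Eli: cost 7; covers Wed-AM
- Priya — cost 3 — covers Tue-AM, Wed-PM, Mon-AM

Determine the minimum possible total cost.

Choose Eli and Priya: together they cover Tue-AM, Wed-PM, Wed-AM, Mon-AM — every shift.
Total cost: 7 + 3 = 10.
No cover costs less than 10.

10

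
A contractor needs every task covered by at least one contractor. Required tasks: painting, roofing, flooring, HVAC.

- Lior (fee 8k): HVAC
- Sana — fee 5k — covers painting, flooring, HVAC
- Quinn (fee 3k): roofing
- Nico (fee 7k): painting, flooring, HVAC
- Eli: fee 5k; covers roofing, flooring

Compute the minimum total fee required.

This is a weighted set-cover instance.
Choose Sana and Quinn: together they cover painting, roofing, flooring, HVAC — every task.
Total fee: 5 + 3 = 8.

8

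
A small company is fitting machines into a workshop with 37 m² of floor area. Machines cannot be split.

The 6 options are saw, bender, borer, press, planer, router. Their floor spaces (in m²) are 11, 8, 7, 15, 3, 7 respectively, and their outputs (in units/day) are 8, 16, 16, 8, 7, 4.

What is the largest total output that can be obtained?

Allowing fractional choices, the relaxed optimum would be about 51.5, but machines are indivisible.
bender + borer + press + planer: floor space 8 + 7 + 15 + 3 = 33 ≤ 37, output 16 + 16 + 8 + 7 = 47.
saw + bender + borer + planer + router: floor space 11 + 8 + 7 + 3 + 7 = 36 ≤ 37, output 8 + 16 + 16 + 7 + 4 = 51.
saw + bender + borer + planer: floor space 11 + 8 + 7 + 3 = 29 ≤ 37, output 8 + 16 + 16 + 7 = 47.
Best is saw, bender, borer, planer, and router with total output 51.

51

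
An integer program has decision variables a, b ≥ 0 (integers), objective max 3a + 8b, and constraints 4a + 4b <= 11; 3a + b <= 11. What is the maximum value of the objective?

(a,b)=(0,2): 4·0+4·2=8≤11, 3·0+1·2=2≤11, objective 16.
(a,b)=(1,1): 4·1+4·1=8≤11, 3·1+1·1=4≤11, objective 11.
(a,b)=(0,1): 4·0+4·1=4≤11, 3·0+1·1=1≤11, objective 8.
The best lattice point is (0,2), giving 16.

16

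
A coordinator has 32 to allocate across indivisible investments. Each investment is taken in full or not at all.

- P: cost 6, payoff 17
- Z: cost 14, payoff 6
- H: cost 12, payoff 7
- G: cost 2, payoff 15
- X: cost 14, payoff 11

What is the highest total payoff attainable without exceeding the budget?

43

Allowing fractional choices, the relaxed optimum would be about 48.8, but investments are indivisible.
P + Z + G: cost 6 + 14 + 2 = 22 ≤ 32, payoff 17 + 6 + 15 = 38.
P + G + X: cost 6 + 2 + 14 = 22 ≤ 32, payoff 17 + 15 + 11 = 43.
P + H + G: cost 6 + 12 + 2 = 20 ≤ 32, payoff 17 + 7 + 15 = 39.
Best is P, G, and X with total payoff 43.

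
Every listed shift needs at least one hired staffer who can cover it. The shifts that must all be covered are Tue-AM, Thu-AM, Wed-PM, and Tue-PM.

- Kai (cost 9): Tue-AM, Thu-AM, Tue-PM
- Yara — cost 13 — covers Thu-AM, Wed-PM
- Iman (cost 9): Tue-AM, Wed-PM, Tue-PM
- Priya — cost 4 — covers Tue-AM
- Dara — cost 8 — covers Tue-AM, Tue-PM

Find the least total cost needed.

18

Choose Kai and Iman: together they cover Tue-AM, Thu-AM, Wed-PM, Tue-PM — every shift.
Total cost: 9 + 9 = 18.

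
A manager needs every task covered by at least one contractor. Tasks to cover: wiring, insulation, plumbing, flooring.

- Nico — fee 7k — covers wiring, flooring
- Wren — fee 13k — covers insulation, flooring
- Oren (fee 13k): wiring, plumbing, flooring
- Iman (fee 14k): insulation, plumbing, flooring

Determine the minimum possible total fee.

Choose Nico and Iman: together they cover wiring, insulation, plumbing, flooring — every task.
Total fee: 7 + 14 = 21.
No cover costs less than 21.

21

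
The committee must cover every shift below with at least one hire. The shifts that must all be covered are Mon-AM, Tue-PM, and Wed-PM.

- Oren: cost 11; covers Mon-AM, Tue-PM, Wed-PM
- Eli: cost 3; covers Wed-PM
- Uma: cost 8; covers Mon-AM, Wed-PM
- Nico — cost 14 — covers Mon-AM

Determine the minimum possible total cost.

11

The greedy cost-per-new-shift heuristic would pick Eli and Oren for 14, but a cheaper cover exists.
Oren alone covers Mon-AM, Tue-PM, Wed-PM — every shift.
Total cost: 11.
No cover costs less than 11.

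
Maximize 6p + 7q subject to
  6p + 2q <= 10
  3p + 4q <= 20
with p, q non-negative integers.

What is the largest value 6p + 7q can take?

35

(p,q)=(0,5) is feasible, giving 35.
(p,q)=(0,4) is feasible, giving 28.
Maximum is 35 at (p,q)=(0,5).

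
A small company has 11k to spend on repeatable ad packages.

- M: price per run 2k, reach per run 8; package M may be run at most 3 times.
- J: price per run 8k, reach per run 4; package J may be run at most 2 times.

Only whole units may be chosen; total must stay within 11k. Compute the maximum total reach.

M has the best ratio (8/2); taking only M gives at most 3×8 = 24 (stopped by the supply cap of 3).
Optimal: 3×M: price 6 ≤ 11, reach 3·8 = 24.

24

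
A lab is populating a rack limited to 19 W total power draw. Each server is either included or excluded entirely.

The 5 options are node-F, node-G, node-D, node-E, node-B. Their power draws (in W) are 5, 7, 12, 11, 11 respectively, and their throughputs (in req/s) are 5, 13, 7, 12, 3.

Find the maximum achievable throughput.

25

Take node-G and node-E: power draw 7 + 11 = 18 ≤ 19, throughput 13 + 12 = 25.
No other feasible combination does better.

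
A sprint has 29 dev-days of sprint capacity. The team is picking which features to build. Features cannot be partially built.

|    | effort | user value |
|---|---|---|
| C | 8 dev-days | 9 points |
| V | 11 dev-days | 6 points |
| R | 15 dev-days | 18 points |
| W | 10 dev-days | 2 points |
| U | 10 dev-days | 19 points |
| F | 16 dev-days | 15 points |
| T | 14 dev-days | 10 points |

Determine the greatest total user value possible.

Treat it as a binary knapsack problem.
Allowing fractional choices, the relaxed optimum would be about 41.5, but features are indivisible.
C + V + U: effort 8 + 11 + 10 = 29 ≤ 29, user value 9 + 6 + 19 = 34.
R + U: effort 15 + 10 = 25 ≤ 29, user value 18 + 19 = 37.
U + F: effort 10 + 16 = 26 ≤ 29, user value 19 + 15 = 34.
Best is R and U with total user value 37.

37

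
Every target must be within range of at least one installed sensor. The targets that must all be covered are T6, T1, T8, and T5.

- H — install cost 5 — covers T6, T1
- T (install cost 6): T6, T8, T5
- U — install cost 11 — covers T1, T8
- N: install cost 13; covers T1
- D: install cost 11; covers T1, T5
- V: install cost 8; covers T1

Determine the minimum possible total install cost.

11

Choose H and T: together they cover T6, T1, T8, T5 — every target.
Total install cost: 5 + 6 = 11.
No cover costs less than 11.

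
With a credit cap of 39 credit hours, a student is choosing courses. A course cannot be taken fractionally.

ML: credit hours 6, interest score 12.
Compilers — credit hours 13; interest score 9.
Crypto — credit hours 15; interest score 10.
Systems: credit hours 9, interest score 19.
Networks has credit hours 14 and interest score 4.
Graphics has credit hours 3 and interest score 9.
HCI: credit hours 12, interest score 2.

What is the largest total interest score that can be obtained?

50

This is an integer program with binary decision variables.
Allowing fractional choices, the relaxed optimum would be about 54.3, but courses are indivisible.
ML + Crypto + Systems + Graphics: credit hours 6 + 15 + 9 + 3 = 33 ≤ 39, interest score 12 + 10 + 19 + 9 = 50.
ML + Systems + Networks + Graphics: credit hours 6 + 9 + 14 + 3 = 32 ≤ 39, interest score 12 + 19 + 4 + 9 = 44.
ML + Compilers + Systems + Graphics: credit hours 6 + 13 + 9 + 3 = 31 ≤ 39, interest score 12 + 9 + 19 + 9 = 49.
Best is ML, Crypto, Systems, and Graphics with total interest score 50.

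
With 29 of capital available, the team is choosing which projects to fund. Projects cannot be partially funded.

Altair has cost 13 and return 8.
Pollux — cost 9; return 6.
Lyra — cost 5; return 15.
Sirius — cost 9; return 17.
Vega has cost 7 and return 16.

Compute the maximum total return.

48

Take Lyra, Sirius, and Vega: cost 5 + 9 + 7 = 21 ≤ 29, return 15 + 17 + 16 = 48.
No other feasible combination does better.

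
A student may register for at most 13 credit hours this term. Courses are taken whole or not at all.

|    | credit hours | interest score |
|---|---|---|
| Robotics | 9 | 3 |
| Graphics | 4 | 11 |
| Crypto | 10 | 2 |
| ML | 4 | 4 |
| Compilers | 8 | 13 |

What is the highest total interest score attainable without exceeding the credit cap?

24

Take Graphics and Compilers: credit hours 4 + 8 = 12 ≤ 13, interest score 11 + 13 = 24.
No other feasible combination does better.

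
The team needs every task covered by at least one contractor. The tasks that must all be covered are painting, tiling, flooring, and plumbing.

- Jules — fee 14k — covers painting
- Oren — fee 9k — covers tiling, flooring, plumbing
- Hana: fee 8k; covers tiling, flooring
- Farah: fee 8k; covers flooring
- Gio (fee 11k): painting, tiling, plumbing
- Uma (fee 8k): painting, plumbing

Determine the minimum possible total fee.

The greedy cost-per-new-task heuristic would pick Oren and Uma for 17, but a cheaper cover exists.
Choose Hana and Uma: together they cover painting, tiling, flooring, plumbing — every task.
Total fee: 8 + 8 = 16.
No cover costs less than 16.

16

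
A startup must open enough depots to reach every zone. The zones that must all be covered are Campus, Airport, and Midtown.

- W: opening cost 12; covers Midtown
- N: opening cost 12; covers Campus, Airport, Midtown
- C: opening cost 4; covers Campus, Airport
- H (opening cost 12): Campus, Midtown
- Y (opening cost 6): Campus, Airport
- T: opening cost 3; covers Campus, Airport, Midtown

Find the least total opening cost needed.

T alone covers Campus, Airport, Midtown — every zone.
Total opening cost: 3.
No cover costs less than 3.

3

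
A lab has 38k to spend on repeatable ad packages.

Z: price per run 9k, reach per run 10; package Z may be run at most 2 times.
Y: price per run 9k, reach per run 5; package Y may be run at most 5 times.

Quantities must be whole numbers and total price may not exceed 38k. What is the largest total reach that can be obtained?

30

This is a bounded integer knapsack.
Take 2×Z and 2×Y: price 36 ≤ 38, reach 2·10 + 2·5 = 30.
Z has the best ratio (10/9) and is taken to its limit of 2; remaining capacity is filled optimally with the others.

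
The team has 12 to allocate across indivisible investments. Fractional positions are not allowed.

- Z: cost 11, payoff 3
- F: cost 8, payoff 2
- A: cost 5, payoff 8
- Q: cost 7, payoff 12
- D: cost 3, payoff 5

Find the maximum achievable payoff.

Take A and Q: cost 5 + 7 = 12 ≤ 12, payoff 8 + 12 = 20.
No other feasible combination does better.

20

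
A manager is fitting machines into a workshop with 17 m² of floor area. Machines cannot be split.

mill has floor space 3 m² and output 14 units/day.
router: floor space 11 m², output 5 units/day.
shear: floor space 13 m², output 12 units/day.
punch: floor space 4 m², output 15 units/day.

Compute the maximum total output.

29

shear + punch: floor space 13 + 4 = 17 ≤ 17, output 12 + 15 = 27.
mill + shear: floor space 3 + 13 = 16 ≤ 17, output 14 + 12 = 26.
mill + punch: floor space 3 + 4 = 7 ≤ 17, output 14 + 15 = 29.
Best is mill and punch with total output 29.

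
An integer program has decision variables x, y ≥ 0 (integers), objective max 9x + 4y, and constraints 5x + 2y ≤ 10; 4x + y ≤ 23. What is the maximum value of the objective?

(x,y)=(0,5) is feasible, giving 20.
(x,y)=(0,4) is feasible, giving 16.
No feasible integer point exceeds 20.

20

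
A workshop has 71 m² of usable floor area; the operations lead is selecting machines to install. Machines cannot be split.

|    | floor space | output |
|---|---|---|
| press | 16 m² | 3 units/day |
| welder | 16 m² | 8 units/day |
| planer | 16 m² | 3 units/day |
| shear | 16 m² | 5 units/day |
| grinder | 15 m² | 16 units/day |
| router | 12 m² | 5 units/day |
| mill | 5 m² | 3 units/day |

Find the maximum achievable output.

37

welder + shear + grinder + router + mill: floor space 16 + 16 + 15 + 12 + 5 = 64 ≤ 71, output 8 + 5 + 16 + 5 + 3 = 37.
press + welder + grinder + router + mill: floor space 16 + 16 + 15 + 12 + 5 = 64 ≤ 71, output 3 + 8 + 16 + 5 + 3 = 35.
welder + planer + grinder + router + mill: floor space 16 + 16 + 15 + 12 + 5 = 64 ≤ 71, output 8 + 3 + 16 + 5 + 3 = 35.
Best is welder, shear, grinder, router, and mill with total output 37.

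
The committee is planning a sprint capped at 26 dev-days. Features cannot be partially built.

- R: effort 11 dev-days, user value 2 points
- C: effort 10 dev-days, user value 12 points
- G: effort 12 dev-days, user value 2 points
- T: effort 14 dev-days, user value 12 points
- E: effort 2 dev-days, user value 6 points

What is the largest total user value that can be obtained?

30

C + T + E: effort 10 + 14 + 2 = 26 ≤ 26, user value 12 + 12 + 6 = 30.
C + T: effort 10 + 14 = 24 ≤ 26, user value 12 + 12 = 24.
Best is C, T, and E with total user value 30.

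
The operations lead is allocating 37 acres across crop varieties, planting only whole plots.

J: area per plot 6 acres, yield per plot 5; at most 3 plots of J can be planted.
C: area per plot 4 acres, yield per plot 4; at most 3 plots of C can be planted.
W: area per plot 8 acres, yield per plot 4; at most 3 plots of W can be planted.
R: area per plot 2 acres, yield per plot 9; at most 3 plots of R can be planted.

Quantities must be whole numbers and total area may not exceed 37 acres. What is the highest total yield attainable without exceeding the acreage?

54

3×J, 1×C, 1×W, and 3×R: area 36 ≤ 37, yield 3·5 + 1·4 + 1·4 + 3·9 = 50.
3×J, 3×C, and 3×R: area 36 ≤ 37, yield 3·5 + 3·4 + 3·9 = 54.
Best is 54.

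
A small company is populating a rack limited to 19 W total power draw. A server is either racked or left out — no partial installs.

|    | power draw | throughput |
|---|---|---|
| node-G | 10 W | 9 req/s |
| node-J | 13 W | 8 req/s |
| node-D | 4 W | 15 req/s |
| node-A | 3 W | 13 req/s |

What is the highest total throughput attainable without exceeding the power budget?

Take node-G, node-D, and node-A: power draw 10 + 4 + 3 = 17 ≤ 19, throughput 9 + 15 + 13 = 37.
No other feasible combination does better.

37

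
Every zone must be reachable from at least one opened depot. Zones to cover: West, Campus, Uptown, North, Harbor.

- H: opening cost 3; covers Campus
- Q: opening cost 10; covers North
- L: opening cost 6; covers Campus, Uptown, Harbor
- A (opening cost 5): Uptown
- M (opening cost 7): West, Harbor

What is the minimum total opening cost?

23

This is an integer covering problem.
Choose Q, L, and M: together they cover West, Campus, Uptown, North, Harbor — every zone.
Total opening cost: 10 + 6 + 7 = 23.
No cover costs less than 23.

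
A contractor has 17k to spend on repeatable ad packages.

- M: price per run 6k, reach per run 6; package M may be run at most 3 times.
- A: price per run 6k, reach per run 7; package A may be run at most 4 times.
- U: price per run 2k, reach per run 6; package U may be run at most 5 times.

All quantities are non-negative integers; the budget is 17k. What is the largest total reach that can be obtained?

This is a bounded integer knapsack.
Take 1×A and 5×U: price 16 ≤ 17, reach 1·7 + 5·6 = 37.
U has the best ratio (6/2) and is taken to its limit of 5; remaining capacity is filled optimally with the others.

37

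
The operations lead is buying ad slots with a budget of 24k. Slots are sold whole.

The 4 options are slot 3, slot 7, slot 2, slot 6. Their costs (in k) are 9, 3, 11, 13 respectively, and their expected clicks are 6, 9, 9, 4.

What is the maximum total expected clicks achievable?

Allowing fractional choices, the relaxed optimum would be about 24.3, but ad slots are indivisible.
slot 7 + slot 2: cost 3 + 11 = 14 ≤ 24, expected clicks 9 + 9 = 18.
slot 3 + slot 7: cost 9 + 3 = 12 ≤ 24, expected clicks 6 + 9 = 15.
slot 3 + slot 7 + slot 2: cost 9 + 3 + 11 = 23 ≤ 24, expected clicks 6 + 9 + 9 = 24.
Best is slot 3, slot 7, and slot 2 with total expected clicks 24.

24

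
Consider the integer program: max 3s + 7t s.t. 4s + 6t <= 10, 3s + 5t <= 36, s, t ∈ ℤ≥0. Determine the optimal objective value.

The continuous relaxation peaks at (0, 1.67) with value 11.67; rounding to a feasible lattice point costs some objective.
(s,t)=(1,1): 4·1+6·1=10≤10, 3·1+5·1=8≤36, objective 10.
(s,t)=(0,1): 4·0+6·1=6≤10, 3·0+5·1=5≤36, objective 7.
(s,t)=(2,0): 4·2+6·0=8≤10, 3·2+5·0=6≤36, objective 6.
No feasible integer point exceeds 10.

10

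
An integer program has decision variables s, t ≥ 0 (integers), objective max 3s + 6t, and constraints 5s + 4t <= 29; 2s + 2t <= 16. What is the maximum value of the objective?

The continuous relaxation peaks at (0, 7.25) with value 43.50; rounding to a feasible lattice point costs some objective.
(s,t)=(0,7): 5·0+4·7=28≤29, 2·0+2·7=14≤16, objective 42.
(s,t)=(1,6): 5·1+4·6=29≤29, 2·1+2·6=14≤16, objective 39.
(s,t)=(0,6): 5·0+4·6=24≤29, 2·0+2·6=12≤16, objective 36.
Maximum is 42 at (s,t)=(0,7).

42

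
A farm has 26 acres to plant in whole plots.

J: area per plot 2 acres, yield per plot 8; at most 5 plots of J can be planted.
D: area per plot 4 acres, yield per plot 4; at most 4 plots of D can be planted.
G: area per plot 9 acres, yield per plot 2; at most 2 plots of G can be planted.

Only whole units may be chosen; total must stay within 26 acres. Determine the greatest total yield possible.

56

This is a bounded integer knapsack.
J has the best ratio (8/2); taking only J gives at most 5×8 = 40 (stopped by the supply cap of 5).
Mixing does better — 5×J and 4×D: area 26 ≤ 26, yield 5·8 + 4·4 = 56.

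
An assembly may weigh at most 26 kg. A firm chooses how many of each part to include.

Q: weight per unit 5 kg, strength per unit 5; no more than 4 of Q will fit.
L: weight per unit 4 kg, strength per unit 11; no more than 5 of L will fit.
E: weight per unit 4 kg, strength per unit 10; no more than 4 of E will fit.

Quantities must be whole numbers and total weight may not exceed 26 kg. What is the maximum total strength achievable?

65

This is a bounded integer knapsack.
Take 5×L and 1×E: weight 24 ≤ 26, strength 5·11 + 1·10 = 65.
L has the best ratio (11/4) and is taken to its limit of 5; remaining capacity is filled optimally with the others.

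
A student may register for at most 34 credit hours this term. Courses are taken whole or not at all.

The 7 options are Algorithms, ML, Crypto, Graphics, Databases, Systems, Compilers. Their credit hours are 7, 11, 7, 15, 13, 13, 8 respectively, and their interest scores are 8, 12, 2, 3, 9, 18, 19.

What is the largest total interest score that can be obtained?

Take ML, Systems, and Compilers: credit hours 11 + 13 + 8 = 32 ≤ 34, interest score 12 + 18 + 19 = 49.
No other feasible combination does better.

49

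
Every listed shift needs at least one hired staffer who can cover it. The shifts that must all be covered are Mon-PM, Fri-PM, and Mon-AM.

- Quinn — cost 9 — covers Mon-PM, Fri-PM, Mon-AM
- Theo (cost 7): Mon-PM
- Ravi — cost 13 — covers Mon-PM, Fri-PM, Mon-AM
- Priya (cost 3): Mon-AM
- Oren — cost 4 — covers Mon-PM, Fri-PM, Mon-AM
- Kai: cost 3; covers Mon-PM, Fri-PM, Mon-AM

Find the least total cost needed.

3

Kai alone covers Mon-PM, Fri-PM, Mon-AM — every shift.
Total cost: 3.
No cover costs less than 3.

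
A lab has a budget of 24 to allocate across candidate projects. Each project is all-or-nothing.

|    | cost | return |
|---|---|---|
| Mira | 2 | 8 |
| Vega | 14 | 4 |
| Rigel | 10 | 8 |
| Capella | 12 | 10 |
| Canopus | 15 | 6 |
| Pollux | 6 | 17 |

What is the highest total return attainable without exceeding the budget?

35

This is a 0-1 knapsack instance.
Mira + Canopus + Pollux: cost 2 + 15 + 6 = 23 ≤ 24, return 8 + 6 + 17 = 31.
Mira + Capella + Pollux: cost 2 + 12 + 6 = 20 ≤ 24, return 8 + 10 + 17 = 35.
Mira + Rigel + Pollux: cost 2 + 10 + 6 = 18 ≤ 24, return 8 + 8 + 17 = 33.
Best is Mira, Capella, and Pollux with total return 35.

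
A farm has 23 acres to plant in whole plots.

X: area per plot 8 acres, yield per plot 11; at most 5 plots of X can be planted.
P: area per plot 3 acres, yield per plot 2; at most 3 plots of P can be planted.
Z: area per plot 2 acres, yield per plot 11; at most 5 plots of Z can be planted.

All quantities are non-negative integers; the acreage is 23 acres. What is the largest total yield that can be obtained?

This is a bounded integer knapsack.
1×X, 1×P, and 5×Z: area 21 ≤ 23, yield 1·11 + 1·2 + 5·11 = 68.
1×X and 5×Z: area 18 ≤ 23, yield 1·11 + 5·11 = 66.
Best is 68.

68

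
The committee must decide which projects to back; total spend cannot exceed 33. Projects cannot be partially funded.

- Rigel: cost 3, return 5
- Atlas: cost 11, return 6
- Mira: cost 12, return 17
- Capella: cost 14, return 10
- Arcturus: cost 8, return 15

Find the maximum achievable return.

Atlas + Mira + Arcturus: cost 11 + 12 + 8 = 31 ≤ 33, return 6 + 17 + 15 = 38.
Mira + Arcturus: cost 12 + 8 = 20 ≤ 33, return 17 + 15 = 32.
Rigel + Mira + Arcturus: cost 3 + 12 + 8 = 23 ≤ 33, return 5 + 17 + 15 = 37.
Best is Atlas, Mira, and Arcturus with total return 38.

38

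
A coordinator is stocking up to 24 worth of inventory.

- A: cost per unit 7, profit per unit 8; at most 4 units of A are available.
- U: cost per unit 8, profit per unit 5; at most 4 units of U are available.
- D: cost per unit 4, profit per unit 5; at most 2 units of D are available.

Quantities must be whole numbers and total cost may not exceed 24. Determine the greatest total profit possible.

26

Take 2×A and 2×D: cost 22 ≤ 24, profit 2·8 + 2·5 = 26.
D has the best ratio (5/4) and is taken to its limit of 2; remaining capacity is filled optimally with the others.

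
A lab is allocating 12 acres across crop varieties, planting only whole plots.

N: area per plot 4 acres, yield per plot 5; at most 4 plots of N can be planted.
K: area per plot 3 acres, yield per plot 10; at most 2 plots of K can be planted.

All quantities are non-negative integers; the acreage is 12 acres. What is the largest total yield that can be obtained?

25

K has the best ratio (10/3); taking only K gives at most 2×10 = 20 (stopped by the supply cap of 2).
Mixing does better — 1×N and 2×K: area 10 ≤ 12, yield 1·5 + 2·10 = 25.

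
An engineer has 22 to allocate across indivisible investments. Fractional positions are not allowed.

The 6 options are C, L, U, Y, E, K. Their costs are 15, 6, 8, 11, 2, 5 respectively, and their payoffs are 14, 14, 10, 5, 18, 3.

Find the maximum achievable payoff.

45

L + U + E + K: cost 6 + 8 + 2 + 5 = 21 ≤ 22, payoff 14 + 10 + 18 + 3 = 45.
L + U + E: cost 6 + 8 + 2 = 16 ≤ 22, payoff 14 + 10 + 18 = 42.
Best is L, U, E, and K with total payoff 45.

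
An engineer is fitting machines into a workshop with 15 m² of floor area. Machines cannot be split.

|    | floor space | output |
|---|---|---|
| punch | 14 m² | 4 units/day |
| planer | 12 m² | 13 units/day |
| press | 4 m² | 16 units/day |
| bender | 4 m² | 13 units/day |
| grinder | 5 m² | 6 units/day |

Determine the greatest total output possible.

press + bender: floor space 4 + 4 = 8 ≤ 15, output 16 + 13 = 29.
press + bender + grinder: floor space 4 + 4 + 5 = 13 ≤ 15, output 16 + 13 + 6 = 35.
Best is press, bender, and grinder with total output 35.

35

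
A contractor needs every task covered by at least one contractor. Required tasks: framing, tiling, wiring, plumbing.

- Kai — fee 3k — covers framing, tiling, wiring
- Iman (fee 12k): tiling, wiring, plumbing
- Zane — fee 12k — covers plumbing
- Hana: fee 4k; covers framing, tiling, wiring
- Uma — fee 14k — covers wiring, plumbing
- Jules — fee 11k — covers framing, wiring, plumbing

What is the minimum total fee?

This is an integer covering problem.
Choose Kai and Jules: together they cover framing, tiling, wiring, plumbing — every task.
Total fee: 3 + 11 = 14.
No cover costs less than 14.

14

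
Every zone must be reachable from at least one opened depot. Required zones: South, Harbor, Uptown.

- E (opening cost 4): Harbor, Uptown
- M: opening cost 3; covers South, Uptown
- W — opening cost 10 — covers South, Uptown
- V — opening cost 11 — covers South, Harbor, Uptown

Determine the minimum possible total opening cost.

7

This is an integer covering problem.
Choose E and M: together they cover South, Harbor, Uptown — every zone.
Total opening cost: 4 + 3 = 7.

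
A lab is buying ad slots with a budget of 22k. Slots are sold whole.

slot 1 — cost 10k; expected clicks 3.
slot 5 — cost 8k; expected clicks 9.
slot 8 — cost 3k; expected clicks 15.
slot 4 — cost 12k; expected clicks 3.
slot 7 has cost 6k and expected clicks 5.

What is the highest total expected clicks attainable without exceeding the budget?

29

slot 5 + slot 8 + slot 7: cost 8 + 3 + 6 = 17 ≤ 22, expected clicks 9 + 15 + 5 = 29.
slot 1 + slot 5 + slot 8: cost 10 + 8 + 3 = 21 ≤ 22, expected clicks 3 + 9 + 15 = 27.
slot 5 + slot 8: cost 8 + 3 = 11 ≤ 22, expected clicks 9 + 15 = 24.
Best is slot 5, slot 8, and slot 7 with total expected clicks 29.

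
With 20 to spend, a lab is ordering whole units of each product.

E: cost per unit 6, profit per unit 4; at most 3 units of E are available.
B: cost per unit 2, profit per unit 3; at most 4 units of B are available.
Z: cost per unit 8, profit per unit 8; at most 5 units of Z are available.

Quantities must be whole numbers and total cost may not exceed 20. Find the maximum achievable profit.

22

1×E, 3×B, and 1×Z: cost 20 ≤ 20, profit 1·4 + 3·3 + 1·8 = 21.
2×B and 2×Z: cost 20 ≤ 20, profit 2·3 + 2·8 = 22.
Best is 22.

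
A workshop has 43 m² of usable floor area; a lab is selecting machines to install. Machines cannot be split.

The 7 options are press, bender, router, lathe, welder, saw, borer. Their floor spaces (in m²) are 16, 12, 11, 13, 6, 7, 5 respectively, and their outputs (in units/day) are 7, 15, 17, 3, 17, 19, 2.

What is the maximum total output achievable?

This is an integer program with binary decision variables.
bender + router + welder + saw + borer: floor space 12 + 11 + 6 + 7 + 5 = 41 ≤ 43, output 15 + 17 + 17 + 19 + 2 = 70.
press + router + welder + saw: floor space 16 + 11 + 6 + 7 = 40 ≤ 43, output 7 + 17 + 17 + 19 = 60.
bender + router + welder + saw: floor space 12 + 11 + 6 + 7 = 36 ≤ 43, output 15 + 17 + 17 + 19 = 68.
Best is bender, router, welder, saw, and borer with total output 70.

70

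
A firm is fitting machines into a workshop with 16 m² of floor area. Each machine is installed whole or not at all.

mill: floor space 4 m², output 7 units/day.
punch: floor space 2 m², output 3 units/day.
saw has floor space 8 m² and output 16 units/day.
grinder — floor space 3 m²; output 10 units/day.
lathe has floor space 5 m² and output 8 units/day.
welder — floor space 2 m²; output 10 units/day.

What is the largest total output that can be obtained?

mill + punch + grinder + lathe + welder: floor space 4 + 2 + 3 + 5 + 2 = 16 ≤ 16, output 7 + 3 + 10 + 8 + 10 = 38.
saw + grinder + welder: floor space 8 + 3 + 2 = 13 ≤ 16, output 16 + 10 + 10 = 36.
punch + saw + grinder + welder: floor space 2 + 8 + 3 + 2 = 15 ≤ 16, output 3 + 16 + 10 + 10 = 39.
Best is punch, saw, grinder, and welder with total output 39.

39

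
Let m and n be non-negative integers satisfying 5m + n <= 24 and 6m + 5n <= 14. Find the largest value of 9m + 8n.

(m,n)=(2,0) is feasible, giving 18.
(m,n)=(1,1) is feasible, giving 17.
(m,n)=(0,2) is feasible, giving 16.
The best lattice point is (2,0), giving 18.

18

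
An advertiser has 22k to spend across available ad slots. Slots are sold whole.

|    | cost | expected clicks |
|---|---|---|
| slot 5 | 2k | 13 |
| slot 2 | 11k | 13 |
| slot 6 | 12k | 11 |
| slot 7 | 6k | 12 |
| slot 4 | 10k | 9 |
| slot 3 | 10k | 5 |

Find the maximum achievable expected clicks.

38

Allowing fractional choices, the relaxed optimum would be about 40.8, but ad slots are indivisible.
slot 5 + slot 6 + slot 7: cost 2 + 12 + 6 = 20 ≤ 22, expected clicks 13 + 11 + 12 = 36.
slot 5 + slot 2 + slot 7: cost 2 + 11 + 6 = 19 ≤ 22, expected clicks 13 + 13 + 12 = 38.
slot 5 + slot 7 + slot 4: cost 2 + 6 + 10 = 18 ≤ 22, expected clicks 13 + 12 + 9 = 34.
Best is slot 5, slot 2, and slot 7 with total expected clicks 38.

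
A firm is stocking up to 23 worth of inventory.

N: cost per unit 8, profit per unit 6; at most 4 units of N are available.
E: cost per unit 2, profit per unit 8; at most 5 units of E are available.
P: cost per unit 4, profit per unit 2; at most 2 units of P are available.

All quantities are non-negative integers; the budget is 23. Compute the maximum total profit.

This is a bounded integer knapsack.
Take 1×N, 5×E, and 1×P: cost 22 ≤ 23, profit 1·6 + 5·8 + 1·2 = 48.
E has the best ratio (8/2) and is taken to its limit of 5; remaining capacity is filled optimally with the others.

48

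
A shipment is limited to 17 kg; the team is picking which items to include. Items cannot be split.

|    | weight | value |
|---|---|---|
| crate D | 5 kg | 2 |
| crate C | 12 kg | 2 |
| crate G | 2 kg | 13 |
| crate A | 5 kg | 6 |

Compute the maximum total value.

Allowing fractional choices, the relaxed optimum would be about 21.8, but items are indivisible.
crate D + crate G + crate A: weight 5 + 2 + 5 = 12 ≤ 17, value 2 + 13 + 6 = 21.
crate G + crate A: weight 2 + 5 = 7 ≤ 17, value 13 + 6 = 19.
crate D + crate G: weight 5 + 2 = 7 ≤ 17, value 2 + 13 = 15.
Best is crate D, crate G, and crate A with total value 21.

21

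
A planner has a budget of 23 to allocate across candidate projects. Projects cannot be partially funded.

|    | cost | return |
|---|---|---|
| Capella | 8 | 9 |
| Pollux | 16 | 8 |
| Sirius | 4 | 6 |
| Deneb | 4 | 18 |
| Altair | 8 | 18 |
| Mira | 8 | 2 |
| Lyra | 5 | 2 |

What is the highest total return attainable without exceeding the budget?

45

Allowing fractional choices, the relaxed optimum would be about 49.9, but projects are indivisible.
Sirius + Deneb + Altair + Lyra: cost 4 + 4 + 8 + 5 = 21 ≤ 23, return 6 + 18 + 18 + 2 = 44.
Capella + Deneb + Altair: cost 8 + 4 + 8 = 20 ≤ 23, return 9 + 18 + 18 = 45.
Best is Capella, Deneb, and Altair with total return 45.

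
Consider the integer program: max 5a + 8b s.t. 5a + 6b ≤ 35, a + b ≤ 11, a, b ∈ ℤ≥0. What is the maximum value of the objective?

The continuous relaxation peaks at (0, 5.83) with value 46.67; rounding to a feasible lattice point costs some objective.
(a,b)=(1,5): 5·1+6·5=35≤35, 1·1+1·5=6≤11, objective 45.
(a,b)=(2,4): 5·2+6·4=34≤35, 1·2+1·4=6≤11, objective 42.
(a,b)=(0,5): 5·0+6·5=30≤35, 1·0+1·5=5≤11, objective 40.
The best lattice point is (1,5), giving 45.

45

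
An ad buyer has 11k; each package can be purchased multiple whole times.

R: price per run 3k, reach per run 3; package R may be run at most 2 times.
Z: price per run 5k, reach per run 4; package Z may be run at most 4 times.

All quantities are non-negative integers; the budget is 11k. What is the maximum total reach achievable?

10

R has the best ratio (3/3); taking only R gives at most 2×3 = 6 (stopped by the supply cap of 2).
Mixing does better — 2×R and 1×Z: price 11 ≤ 11, reach 2·3 + 1·4 = 10.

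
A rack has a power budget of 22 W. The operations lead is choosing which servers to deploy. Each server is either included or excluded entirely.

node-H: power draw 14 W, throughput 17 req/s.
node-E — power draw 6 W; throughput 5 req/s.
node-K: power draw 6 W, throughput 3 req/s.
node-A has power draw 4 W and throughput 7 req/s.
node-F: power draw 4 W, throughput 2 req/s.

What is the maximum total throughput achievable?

Allowing fractional choices, the relaxed optimum would be about 27.3, but servers are indivisible.
node-H + node-E: power draw 14 + 6 = 20 ≤ 22, throughput 17 + 5 = 22.
node-H + node-A + node-F: power draw 14 + 4 + 4 = 22 ≤ 22, throughput 17 + 7 + 2 = 26.
node-H + node-A: power draw 14 + 4 = 18 ≤ 22, throughput 17 + 7 = 24.
Best is node-H, node-A, and node-F with total throughput 26.

26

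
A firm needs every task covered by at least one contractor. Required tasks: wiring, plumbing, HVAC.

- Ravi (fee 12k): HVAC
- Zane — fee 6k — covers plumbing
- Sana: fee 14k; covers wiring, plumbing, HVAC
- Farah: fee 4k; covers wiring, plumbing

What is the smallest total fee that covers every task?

14

This is an integer covering problem.
The greedy cost-per-new-task heuristic would pick Farah and Ravi for 16, but a cheaper cover exists.
Sana alone covers wiring, plumbing, HVAC — every task.
Total fee: 14.
No cover costs less than 14.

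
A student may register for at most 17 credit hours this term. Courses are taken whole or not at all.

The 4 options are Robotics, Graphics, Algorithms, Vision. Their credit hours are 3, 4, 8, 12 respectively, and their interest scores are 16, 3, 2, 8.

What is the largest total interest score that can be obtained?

Allowing fractional choices, the relaxed optimum would be about 25.7, but courses are indivisible.
Robotics + Graphics: credit hours 3 + 4 = 7 ≤ 17, interest score 16 + 3 = 19.
Robotics + Vision: credit hours 3 + 12 = 15 ≤ 17, interest score 16 + 8 = 24.
Robotics + Graphics + Algorithms: credit hours 3 + 4 + 8 = 15 ≤ 17, interest score 16 + 3 + 2 = 21.
Best is Robotics and Vision with total interest score 24.

24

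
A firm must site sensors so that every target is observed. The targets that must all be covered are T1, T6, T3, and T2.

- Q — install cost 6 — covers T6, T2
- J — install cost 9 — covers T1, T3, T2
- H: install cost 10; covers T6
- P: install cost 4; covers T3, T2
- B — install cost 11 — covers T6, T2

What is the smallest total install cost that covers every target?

15

This is a weighted set-cover instance.
The greedy cost-per-new-target heuristic would pick P, Q, and J for 19, but a cheaper cover exists.
Choose Q and J: together they cover T1, T6, T3, T2 — every target.
Total install cost: 6 + 9 = 15.
No cover costs less than 15.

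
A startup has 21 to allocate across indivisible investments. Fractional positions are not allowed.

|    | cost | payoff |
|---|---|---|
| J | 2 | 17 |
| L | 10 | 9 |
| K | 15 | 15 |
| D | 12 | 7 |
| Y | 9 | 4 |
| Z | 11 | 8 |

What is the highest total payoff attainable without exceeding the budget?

J + K: cost 2 + 15 = 17 ≤ 21, payoff 17 + 15 = 32.
J + L + Y: cost 2 + 10 + 9 = 21 ≤ 21, payoff 17 + 9 + 4 = 30.
J + L: cost 2 + 10 = 12 ≤ 21, payoff 17 + 9 = 26.
Best is J and K with total payoff 32.

32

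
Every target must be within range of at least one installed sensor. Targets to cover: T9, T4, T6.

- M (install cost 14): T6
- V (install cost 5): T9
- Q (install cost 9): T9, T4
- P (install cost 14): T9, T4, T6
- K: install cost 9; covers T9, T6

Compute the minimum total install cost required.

14

The greedy cost-per-new-target heuristic would pick Q and K for 18, but a cheaper cover exists.
P alone covers T9, T4, T6 — every target.
Total install cost: 14.
No cover costs less than 14.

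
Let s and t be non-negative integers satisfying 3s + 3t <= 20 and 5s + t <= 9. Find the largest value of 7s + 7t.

Relaxing integrality, the LP optimum is 46.67 at (s,t) = (0, 6.67), which is not an integer point.
(s,t)=(0,6): 3·0+3·6=18≤20, 5·0+1·6=6≤9, objective 42.
(s,t)=(0,5): 3·0+3·5=15≤20, 5·0+1·5=5≤9, objective 35.
No feasible integer point exceeds 42.

42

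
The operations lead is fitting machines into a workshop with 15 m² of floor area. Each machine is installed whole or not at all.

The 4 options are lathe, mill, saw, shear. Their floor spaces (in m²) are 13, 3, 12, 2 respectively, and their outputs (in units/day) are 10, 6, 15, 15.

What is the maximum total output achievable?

Allowing fractional choices, the relaxed optimum would be about 33.5, but machines are indivisible.
saw + shear: floor space 12 + 2 = 14 ≤ 15, output 15 + 15 = 30.
mill + shear: floor space 3 + 2 = 5 ≤ 15, output 6 + 15 = 21.
lathe + shear: floor space 13 + 2 = 15 ≤ 15, output 10 + 15 = 25.
Best is saw and shear with total output 30.

30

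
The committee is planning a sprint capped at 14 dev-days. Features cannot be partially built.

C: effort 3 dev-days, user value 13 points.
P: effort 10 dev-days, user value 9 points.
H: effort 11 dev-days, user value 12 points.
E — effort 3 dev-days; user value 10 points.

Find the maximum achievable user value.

25

Allowing fractional choices, the relaxed optimum would be about 31.7, but features are indivisible.
C + E: effort 3 + 3 = 6 ≤ 14, user value 13 + 10 = 23.
C + H: effort 3 + 11 = 14 ≤ 14, user value 13 + 12 = 25.
C + P: effort 3 + 10 = 13 ≤ 14, user value 13 + 9 = 22.
Best is C and H with total user value 25.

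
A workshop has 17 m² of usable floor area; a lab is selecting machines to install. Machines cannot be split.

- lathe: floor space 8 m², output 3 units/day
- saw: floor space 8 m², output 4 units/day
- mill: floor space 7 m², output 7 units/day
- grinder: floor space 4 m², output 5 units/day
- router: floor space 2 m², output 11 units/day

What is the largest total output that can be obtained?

This is an integer program with binary decision variables.
Take mill, grinder, and router: floor space 7 + 4 + 2 = 13 ≤ 17, output 7 + 5 + 11 = 23.
No other feasible combination does better.

23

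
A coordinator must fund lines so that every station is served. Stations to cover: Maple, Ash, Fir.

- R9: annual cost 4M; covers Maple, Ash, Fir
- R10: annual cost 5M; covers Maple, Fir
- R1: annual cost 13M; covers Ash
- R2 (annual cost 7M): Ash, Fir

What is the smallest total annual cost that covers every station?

R9 alone covers Maple, Ash, Fir — every station.
Total annual cost: 4.
No cover costs less than 4.

4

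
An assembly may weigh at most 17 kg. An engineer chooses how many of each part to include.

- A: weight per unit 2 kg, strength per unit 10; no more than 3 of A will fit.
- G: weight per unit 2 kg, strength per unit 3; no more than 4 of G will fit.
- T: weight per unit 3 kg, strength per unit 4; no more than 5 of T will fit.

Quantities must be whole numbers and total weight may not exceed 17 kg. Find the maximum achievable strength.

46

This is a bounded integer knapsack.
A has the best ratio (10/2); taking only A gives at most 3×10 = 30 (stopped by the supply cap of 3).
Mixing does better — 3×A, 4×G, and 1×T: weight 17 ≤ 17, strength 3·10 + 4·3 + 1·4 = 46.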